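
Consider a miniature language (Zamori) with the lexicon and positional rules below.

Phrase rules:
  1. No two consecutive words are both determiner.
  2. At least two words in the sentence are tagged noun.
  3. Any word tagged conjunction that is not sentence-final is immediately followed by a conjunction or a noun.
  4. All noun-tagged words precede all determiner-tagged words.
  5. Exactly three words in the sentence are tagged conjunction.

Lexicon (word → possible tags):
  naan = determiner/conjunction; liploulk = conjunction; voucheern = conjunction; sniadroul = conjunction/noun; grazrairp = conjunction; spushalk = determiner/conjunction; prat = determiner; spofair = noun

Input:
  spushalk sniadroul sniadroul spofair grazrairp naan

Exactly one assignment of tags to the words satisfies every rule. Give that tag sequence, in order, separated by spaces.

Candidates per position — 1:spushalk {determiner,conjunction}; 2:sniadroul {conjunction,noun}; 3:sniadroul {conjunction,noun}; 4:spofair {noun}; 5:grazrairp {conjunction}; 6:naan {determiner,conjunction}.
At position 1, choosing determiner makes rule 4 impossible to satisfy; hence conjunction.
At position 6, choosing determiner makes rule 3 impossible to satisfy; hence conjunction.
At position 2, choosing conjunction makes rule 5 impossible to satisfy; hence noun.
At position 3, choosing conjunction makes rule 5 impossible to satisfy; hence noun.
The only consistent sequence is: conjunction noun noun noun conjunction conjunction.
Check: rule 1 satisfied; rule 2 satisfied; rule 3 satisfied; rule 4 satisfied; rule 5 satisfied.

conjunction noun noun noun conjunction conjunction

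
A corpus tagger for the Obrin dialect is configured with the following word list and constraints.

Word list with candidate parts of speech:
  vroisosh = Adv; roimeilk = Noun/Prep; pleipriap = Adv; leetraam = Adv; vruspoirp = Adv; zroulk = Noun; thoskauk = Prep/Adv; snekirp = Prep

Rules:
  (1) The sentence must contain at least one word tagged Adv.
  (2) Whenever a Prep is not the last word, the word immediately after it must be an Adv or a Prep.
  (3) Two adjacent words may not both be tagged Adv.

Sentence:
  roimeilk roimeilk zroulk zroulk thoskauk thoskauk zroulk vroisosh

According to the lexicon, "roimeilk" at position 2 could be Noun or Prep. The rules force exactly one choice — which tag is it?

Candidates per position — 1:roimeilk {Noun,Prep}; 2:roimeilk {Noun,Prep}; 3:zroulk {Noun}; 4:zroulk {Noun}; 5:thoskauk {Prep,Adv}; 6:thoskauk {Prep,Adv}; 7:zroulk {Noun}; 8:vroisosh {Adv}.
Position 1: tagging it Prep would leave rule 2 unsatisfiable, so it must be Noun.
Position 2: tagging it Prep would leave rule 2 unsatisfiable, so it must be Noun.
Position 6: tagging it Prep would leave rule 2 unsatisfiable, so it must be Adv.
Position 5: tagging it Adv would leave rule 3 unsatisfiable, so it must be Prep.
That leaves exactly one tagging: Noun Noun Noun Noun Prep Adv Noun Adv.
Checking: rule 1 ok; rule 2 ok; rule 3 ok.

Noun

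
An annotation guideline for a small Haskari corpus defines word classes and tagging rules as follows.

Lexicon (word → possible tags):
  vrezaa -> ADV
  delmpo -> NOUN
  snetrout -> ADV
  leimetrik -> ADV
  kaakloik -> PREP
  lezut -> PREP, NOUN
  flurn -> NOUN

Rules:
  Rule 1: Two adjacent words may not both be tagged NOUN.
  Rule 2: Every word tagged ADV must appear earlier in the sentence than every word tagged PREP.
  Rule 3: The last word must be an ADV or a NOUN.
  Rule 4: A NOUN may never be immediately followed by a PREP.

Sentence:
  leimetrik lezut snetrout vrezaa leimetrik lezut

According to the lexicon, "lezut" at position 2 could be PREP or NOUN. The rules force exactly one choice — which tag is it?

NOUN

Candidates per position — 1:leimetrik {ADV}; 2:lezut {PREP,NOUN}; 3:snetrout {ADV}; 4:vrezaa {ADV}; 5:leimetrik {ADV}; 6:lezut {PREP,NOUN}.
Position 2: tagging it PREP would leave rule 2 unsatisfiable, so it must be NOUN.
Position 6: tagging it PREP would leave rule 3 unsatisfiable, so it must be NOUN.
The unique satisfying tagging is: ADV NOUN ADV ADV ADV NOUN.
Verifying each rule — rule 1 satisfied; rule 2 satisfied; rule 3 satisfied; rule 4 satisfied.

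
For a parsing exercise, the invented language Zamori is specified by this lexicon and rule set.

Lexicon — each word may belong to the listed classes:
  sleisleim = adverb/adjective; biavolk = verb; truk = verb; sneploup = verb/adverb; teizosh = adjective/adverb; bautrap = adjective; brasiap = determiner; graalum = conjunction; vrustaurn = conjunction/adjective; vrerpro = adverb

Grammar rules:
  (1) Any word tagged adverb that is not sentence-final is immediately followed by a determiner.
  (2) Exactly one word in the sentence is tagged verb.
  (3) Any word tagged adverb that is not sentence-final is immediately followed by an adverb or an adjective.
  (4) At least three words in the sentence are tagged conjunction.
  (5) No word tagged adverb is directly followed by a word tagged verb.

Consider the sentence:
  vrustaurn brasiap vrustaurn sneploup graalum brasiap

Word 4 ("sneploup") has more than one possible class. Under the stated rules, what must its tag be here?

Candidates per position — 1:vrustaurn {conjunction,adjective}; 2:brasiap {determiner}; 3:vrustaurn {conjunction,adjective}; 4:sneploup {verb,adverb}; 5:graalum {conjunction}; 6:brasiap {determiner}.
If word 1 were adjective, no tagging could satisfy rule 4; so word 1 is conjunction.
If word 3 were adjective, no tagging could satisfy rule 4; so word 3 is conjunction.
If word 4 were adverb, no tagging could satisfy rule 1; so word 4 is verb.
The unique satisfying tagging is: conjunction determiner conjunction verb conjunction determiner.
Verifying each rule — rule 1 holds; rule 2 holds; rule 3 holds; rule 4 holds; rule 5 holds.

verb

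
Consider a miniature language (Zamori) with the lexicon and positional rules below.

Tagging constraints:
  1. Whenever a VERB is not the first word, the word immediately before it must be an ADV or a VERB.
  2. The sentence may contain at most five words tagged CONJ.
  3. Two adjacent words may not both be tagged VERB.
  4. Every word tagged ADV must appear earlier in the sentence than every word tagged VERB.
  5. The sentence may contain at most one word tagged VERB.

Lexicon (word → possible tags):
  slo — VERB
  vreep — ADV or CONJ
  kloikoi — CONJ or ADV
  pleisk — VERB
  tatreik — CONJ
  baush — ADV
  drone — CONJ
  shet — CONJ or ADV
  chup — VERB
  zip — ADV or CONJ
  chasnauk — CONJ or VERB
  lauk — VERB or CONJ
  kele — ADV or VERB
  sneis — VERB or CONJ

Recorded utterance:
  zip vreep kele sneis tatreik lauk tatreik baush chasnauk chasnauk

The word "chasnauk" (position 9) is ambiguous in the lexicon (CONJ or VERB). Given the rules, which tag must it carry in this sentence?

Candidates per position — 1:zip {ADV,CONJ}; 2:vreep {ADV,CONJ}; 3:kele {ADV,VERB}; 4:sneis {VERB,CONJ}; 5:tatreik {CONJ}; 6:lauk {VERB,CONJ}; 7:tatreik {CONJ}; 8:baush {ADV}; 9:chasnauk {CONJ,VERB}; 10:chasnauk {CONJ,VERB}.
If word 3 were VERB, no tagging could satisfy rule 4; so word 3 is ADV.
If word 4 were VERB, no tagging could satisfy rule 4; so word 4 is CONJ.
If word 6 were VERB, no tagging could satisfy rule 1; so word 6 is CONJ.
Position 9: the remaining choice is settled jointly with positions 1, 2, 10 — only VERB at position 9 is part of a tagging that satisfies every rule.
The only consistent sequence is: ADV ADV ADV CONJ CONJ CONJ CONJ ADV VERB CONJ.
Rule-by-rule: rule 1 ✓; rule 2 ✓; rule 3 ✓; rule 4 ✓; rule 5 ✓.

VERB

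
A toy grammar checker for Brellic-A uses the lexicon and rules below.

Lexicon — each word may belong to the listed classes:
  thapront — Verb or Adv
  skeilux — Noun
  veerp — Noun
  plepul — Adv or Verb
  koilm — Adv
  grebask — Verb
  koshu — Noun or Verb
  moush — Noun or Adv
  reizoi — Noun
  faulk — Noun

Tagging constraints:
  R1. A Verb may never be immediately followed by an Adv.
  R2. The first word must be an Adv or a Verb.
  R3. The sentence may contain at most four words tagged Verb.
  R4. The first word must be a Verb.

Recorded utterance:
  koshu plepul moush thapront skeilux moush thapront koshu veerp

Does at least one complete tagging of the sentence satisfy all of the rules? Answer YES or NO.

YES

Candidates per position — 1:koshu {Noun,Verb}; 2:plepul {Adv,Verb}; 3:moush {Noun,Adv}; 4:thapront {Verb,Adv}; 5:skeilux {Noun}; 6:moush {Noun,Adv}; 7:thapront {Verb,Adv}; 8:koshu {Noun,Verb}; 9:veerp {Noun}.
One satisfying assignment: Verb Verb Noun Adv Noun Noun Adv Verb Noun.
Verifying each rule — rule 1 holds; rule 2 holds; rule 3 holds; rule 4 holds.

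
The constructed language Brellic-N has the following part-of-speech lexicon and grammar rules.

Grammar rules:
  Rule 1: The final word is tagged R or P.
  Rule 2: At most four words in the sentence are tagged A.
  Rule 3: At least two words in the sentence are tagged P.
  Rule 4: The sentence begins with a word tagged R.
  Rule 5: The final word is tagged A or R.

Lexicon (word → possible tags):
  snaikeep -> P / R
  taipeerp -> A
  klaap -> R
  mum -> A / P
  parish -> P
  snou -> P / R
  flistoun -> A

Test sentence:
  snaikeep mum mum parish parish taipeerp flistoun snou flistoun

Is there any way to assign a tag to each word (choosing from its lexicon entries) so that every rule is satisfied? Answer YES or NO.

Candidates per position — 1:snaikeep {P,R}; 2:mum {A,P}; 3:mum {A,P}; 4:parish {P}; 5:parish {P}; 6:taipeerp {A}; 7:flistoun {A}; 8:snou {P,R}; 9:flistoun {A}.
Rule 1 cannot be satisfied by any choice of tags from the lexicon.
So there is no consistent tagging.

NO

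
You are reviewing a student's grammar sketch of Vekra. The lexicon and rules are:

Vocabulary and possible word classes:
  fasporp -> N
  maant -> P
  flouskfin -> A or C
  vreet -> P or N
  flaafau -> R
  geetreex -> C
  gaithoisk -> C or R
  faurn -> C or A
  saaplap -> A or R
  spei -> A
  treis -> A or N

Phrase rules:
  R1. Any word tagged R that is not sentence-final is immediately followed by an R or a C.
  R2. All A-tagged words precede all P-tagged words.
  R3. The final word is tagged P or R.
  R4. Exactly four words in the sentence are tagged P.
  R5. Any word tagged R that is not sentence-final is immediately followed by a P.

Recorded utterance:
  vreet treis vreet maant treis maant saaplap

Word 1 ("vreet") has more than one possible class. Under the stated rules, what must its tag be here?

P

Candidates per position — 1:vreet {P,N}; 2:treis {A,N}; 3:vreet {P,N}; 4:maant {P}; 5:treis {A,N}; 6:maant {P}; 7:saaplap {A,R}.
If word 1 were N, no tagging could satisfy rule 4; so word 1 is P.
If word 2 were A, no tagging could satisfy rule 2; so word 2 is N.
If word 3 were N, no tagging could satisfy rule 4; so word 3 is P.
If word 5 were A, no tagging could satisfy rule 2; so word 5 is N.
If word 7 were A, no tagging could satisfy rule 2; so word 7 is R.
The unique satisfying tagging is: P N P P N P R.
Check: rule 1 satisfied; rule 2 satisfied; rule 3 satisfied; rule 4 satisfied; rule 5 satisfied.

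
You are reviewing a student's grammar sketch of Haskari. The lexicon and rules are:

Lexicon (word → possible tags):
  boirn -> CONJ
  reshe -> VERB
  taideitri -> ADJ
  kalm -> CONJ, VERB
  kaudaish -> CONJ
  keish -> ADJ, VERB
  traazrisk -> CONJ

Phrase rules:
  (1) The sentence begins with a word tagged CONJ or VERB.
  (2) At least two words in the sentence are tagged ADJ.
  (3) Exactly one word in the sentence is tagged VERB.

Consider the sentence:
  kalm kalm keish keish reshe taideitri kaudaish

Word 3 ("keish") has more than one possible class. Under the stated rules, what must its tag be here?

Candidates per position — 1:kalm {CONJ,VERB}; 2:kalm {CONJ,VERB}; 3:keish {ADJ,VERB}; 4:keish {ADJ,VERB}; 5:reshe {VERB}; 6:taideitri {ADJ}; 7:kaudaish {CONJ}.
Word 1 cannot be VERB — rule 3 would then fail for every completion. It is CONJ.
Word 2 cannot be VERB — rule 3 would then fail for every completion. It is CONJ.
Word 3 cannot be VERB — rule 3 would then fail for every completion. It is ADJ.
Word 4 cannot be VERB — rule 3 would then fail for every completion. It is ADJ.
That leaves exactly one tagging: CONJ CONJ ADJ ADJ VERB ADJ CONJ.
Check: rule 1 holds; rule 2 holds; rule 3 holds.

ADJ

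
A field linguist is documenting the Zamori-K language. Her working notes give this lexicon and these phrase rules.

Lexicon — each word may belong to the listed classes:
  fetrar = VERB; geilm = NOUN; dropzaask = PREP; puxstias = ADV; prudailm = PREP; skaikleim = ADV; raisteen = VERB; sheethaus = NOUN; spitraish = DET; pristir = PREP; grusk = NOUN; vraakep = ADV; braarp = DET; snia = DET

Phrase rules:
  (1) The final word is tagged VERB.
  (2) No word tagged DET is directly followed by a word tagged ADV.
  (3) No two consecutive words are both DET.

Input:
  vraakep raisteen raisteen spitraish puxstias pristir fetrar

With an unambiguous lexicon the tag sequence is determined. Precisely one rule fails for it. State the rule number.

Fixed tagging: ADV VERB VERB DET ADV PREP VERB.
Rule check: R1 pass, R2 fail, R3 pass.
Only rule 2 fails.

2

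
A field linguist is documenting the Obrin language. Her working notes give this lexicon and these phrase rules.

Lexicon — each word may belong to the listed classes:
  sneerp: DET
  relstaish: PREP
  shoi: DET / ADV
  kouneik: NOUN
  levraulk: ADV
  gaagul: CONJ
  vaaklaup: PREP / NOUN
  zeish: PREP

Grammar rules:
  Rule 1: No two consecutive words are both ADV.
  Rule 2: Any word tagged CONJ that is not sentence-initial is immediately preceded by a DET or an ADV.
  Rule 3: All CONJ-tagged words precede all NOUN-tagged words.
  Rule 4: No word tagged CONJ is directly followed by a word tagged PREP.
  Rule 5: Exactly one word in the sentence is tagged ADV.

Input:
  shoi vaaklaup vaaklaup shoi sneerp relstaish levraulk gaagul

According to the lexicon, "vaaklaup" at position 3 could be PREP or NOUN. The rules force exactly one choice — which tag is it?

PREP

Candidates per position — 1:shoi {DET,ADV}; 2:vaaklaup {PREP,NOUN}; 3:vaaklaup {PREP,NOUN}; 4:shoi {DET,ADV}; 5:sneerp {DET}; 6:relstaish {PREP}; 7:levraulk {ADV}; 8:gaagul {CONJ}.
Word 1 cannot be ADV — rule 5 would then fail for every completion. It is DET.
Word 2 cannot be NOUN — rule 3 would then fail for every completion. It is PREP.
Word 3 cannot be NOUN — rule 3 would then fail for every completion. It is PREP.
Word 4 cannot be ADV — rule 5 would then fail for every completion. It is DET.
So the tagging must be: DET PREP PREP DET DET PREP ADV CONJ.
Checking: rule 1 holds; rule 2 holds; rule 3 holds; rule 4 holds; rule 5 holds.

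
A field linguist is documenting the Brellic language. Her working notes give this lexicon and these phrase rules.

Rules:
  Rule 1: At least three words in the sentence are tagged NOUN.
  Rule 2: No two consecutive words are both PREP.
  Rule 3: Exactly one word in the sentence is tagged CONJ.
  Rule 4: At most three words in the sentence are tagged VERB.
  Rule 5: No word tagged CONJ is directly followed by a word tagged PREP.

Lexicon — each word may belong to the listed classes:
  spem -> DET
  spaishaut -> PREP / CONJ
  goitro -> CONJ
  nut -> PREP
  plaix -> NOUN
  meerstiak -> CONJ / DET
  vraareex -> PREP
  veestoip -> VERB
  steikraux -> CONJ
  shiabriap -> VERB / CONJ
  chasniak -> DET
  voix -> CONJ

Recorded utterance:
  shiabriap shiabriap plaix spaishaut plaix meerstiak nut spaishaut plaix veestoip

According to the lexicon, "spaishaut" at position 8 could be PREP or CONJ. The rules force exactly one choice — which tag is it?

Candidates per position — 1:shiabriap {VERB,CONJ}; 2:shiabriap {VERB,CONJ}; 3:plaix {NOUN}; 4:spaishaut {PREP,CONJ}; 5:plaix {NOUN}; 6:meerstiak {CONJ,DET}; 7:nut {PREP}; 8:spaishaut {PREP,CONJ}; 9:plaix {NOUN}; 10:veestoip {VERB}.
Word 6 cannot be CONJ — rule 5 would then fail for every completion. It is DET.
Word 8 cannot be PREP — rule 2 would then fail for every completion. It is CONJ.
Word 1 cannot be CONJ — rule 3 would then fail for every completion. It is VERB.
Word 2 cannot be CONJ — rule 3 would then fail for every completion. It is VERB.
Word 4 cannot be CONJ — rule 3 would then fail for every completion. It is PREP.
The only consistent sequence is: VERB VERB NOUN PREP NOUN DET PREP CONJ NOUN VERB.
Verifying each rule — rule 1 holds; rule 2 holds; rule 3 holds; rule 4 holds; rule 5 holds.

CONJ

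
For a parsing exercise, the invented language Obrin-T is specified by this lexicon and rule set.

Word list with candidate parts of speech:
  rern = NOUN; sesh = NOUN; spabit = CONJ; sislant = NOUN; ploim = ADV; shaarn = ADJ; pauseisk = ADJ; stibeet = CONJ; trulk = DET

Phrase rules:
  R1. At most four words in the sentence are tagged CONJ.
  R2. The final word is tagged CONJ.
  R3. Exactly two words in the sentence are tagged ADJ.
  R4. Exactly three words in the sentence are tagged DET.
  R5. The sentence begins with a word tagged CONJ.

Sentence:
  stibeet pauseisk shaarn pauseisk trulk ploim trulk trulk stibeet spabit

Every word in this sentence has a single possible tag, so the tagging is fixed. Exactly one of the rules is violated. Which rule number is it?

3

Fixed tagging: CONJ ADJ ADJ ADJ DET ADV DET DET CONJ CONJ.
Rule check: R1 ok, R2 ok, R3 fails, R4 ok, R5 ok.
Only rule 3 fails.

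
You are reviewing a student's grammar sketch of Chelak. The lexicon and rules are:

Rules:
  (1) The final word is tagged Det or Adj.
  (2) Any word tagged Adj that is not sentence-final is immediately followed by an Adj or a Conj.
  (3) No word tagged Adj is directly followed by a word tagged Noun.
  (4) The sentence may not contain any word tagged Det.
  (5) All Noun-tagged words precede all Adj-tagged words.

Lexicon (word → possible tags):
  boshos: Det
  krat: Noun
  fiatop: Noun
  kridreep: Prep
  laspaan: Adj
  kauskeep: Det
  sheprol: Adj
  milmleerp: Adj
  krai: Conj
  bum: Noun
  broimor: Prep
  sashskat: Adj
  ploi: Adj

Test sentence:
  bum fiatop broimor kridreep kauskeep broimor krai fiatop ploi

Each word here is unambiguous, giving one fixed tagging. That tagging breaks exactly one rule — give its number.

4

Fixed tagging: Noun Noun Prep Prep Det Prep Conj Noun Adj.
Rule check: R1 ok, R2 ok, R3 ok, R4 fails, R5 ok.
Only rule 4 fails.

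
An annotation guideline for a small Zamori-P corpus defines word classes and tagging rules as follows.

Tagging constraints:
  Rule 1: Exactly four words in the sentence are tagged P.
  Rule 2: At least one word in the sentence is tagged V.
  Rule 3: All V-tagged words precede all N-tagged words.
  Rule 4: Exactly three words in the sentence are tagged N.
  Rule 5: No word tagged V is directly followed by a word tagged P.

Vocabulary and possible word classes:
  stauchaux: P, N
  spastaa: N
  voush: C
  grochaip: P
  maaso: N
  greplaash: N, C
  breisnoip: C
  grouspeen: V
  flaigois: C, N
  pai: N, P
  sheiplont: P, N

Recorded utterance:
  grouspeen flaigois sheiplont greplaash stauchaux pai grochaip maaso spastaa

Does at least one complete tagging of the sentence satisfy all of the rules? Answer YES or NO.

YES

Candidates per position — 1:grouspeen {V}; 2:flaigois {C,N}; 3:sheiplont {P,N}; 4:greplaash {N,C}; 5:stauchaux {P,N}; 6:pai {N,P}; 7:grochaip {P}; 8:maaso {N}; 9:spastaa {N}.
One satisfying assignment: V C P N P P P N N.
Check: rule 1 ok; rule 2 ok; rule 3 ok; rule 4 ok; rule 5 ok.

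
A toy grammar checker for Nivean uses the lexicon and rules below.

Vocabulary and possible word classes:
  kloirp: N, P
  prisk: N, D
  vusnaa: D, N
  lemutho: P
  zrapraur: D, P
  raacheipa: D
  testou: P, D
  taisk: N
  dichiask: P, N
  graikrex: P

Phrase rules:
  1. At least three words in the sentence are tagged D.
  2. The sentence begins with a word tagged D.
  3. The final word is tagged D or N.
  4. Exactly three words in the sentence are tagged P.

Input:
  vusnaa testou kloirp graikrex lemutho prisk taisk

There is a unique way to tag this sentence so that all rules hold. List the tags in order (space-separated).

D D P P P D N

Candidates per position — 1:vusnaa {D,N}; 2:testou {P,D}; 3:kloirp {N,P}; 4:graikrex {P}; 5:lemutho {P}; 6:prisk {N,D}; 7:taisk {N}.
Position 1: tagging it N would leave rule 1 unsatisfiable, so it must be D.
Position 2: tagging it P would leave rule 1 unsatisfiable, so it must be D.
Position 3: tagging it N would leave rule 4 unsatisfiable, so it must be P.
Position 6: tagging it N would leave rule 1 unsatisfiable, so it must be D.
So the tagging must be: D D P P P D N.
Check: rule 1 ok; rule 2 ok; rule 3 ok; rule 4 ok.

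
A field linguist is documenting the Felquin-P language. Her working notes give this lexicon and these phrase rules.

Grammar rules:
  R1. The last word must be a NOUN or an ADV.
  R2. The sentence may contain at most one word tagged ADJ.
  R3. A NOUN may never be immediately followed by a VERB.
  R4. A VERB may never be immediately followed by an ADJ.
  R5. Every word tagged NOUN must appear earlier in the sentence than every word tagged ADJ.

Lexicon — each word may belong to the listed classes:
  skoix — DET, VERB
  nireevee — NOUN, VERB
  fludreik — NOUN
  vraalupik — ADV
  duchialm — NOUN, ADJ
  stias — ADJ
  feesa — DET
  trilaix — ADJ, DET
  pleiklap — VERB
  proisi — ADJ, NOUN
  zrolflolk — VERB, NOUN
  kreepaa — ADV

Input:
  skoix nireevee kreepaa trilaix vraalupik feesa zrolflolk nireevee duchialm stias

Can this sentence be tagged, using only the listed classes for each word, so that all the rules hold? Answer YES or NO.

NO

Candidates per position — 1:skoix {DET,VERB}; 2:nireevee {NOUN,VERB}; 3:kreepaa {ADV}; 4:trilaix {ADJ,DET}; 5:vraalupik {ADV}; 6:feesa {DET}; 7:zrolflolk {VERB,NOUN}; 8:nireevee {NOUN,VERB}; 9:duchialm {NOUN,ADJ}; 10:stias {ADJ}.
Rule 1 cannot be satisfied by any choice of tags from the lexicon.
So there is no consistent tagging.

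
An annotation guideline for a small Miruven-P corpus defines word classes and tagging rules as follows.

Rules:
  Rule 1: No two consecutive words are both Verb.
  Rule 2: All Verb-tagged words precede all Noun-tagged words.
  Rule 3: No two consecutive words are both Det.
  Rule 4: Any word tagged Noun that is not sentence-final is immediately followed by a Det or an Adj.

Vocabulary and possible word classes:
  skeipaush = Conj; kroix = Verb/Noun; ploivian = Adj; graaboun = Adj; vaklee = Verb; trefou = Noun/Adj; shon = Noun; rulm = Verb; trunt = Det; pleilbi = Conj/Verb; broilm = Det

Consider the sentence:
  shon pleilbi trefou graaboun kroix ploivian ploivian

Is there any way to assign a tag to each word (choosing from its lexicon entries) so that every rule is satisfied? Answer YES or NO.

Candidates per position — 1:shon {Noun}; 2:pleilbi {Conj,Verb}; 3:trefou {Noun,Adj}; 4:graaboun {Adj}; 5:kroix {Verb,Noun}; 6:ploivian {Adj}; 7:ploivian {Adj}.
Rule 4 cannot be satisfied by any choice of tags from the lexicon.
So there is no consistent tagging.

NO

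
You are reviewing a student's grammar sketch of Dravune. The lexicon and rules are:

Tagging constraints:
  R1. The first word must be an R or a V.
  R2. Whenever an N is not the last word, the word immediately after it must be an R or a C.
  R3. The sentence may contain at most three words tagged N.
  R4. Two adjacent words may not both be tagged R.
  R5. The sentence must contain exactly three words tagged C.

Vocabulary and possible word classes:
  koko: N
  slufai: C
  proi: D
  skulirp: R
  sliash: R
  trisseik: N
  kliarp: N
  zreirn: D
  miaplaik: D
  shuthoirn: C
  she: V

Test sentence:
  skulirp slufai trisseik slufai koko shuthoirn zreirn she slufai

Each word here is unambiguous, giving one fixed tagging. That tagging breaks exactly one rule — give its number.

5

Fixed tagging: R C N C N C D V C.
Checking each rule: R1 pass, R2 pass, R3 pass, R4 pass, R5 fail.
Only rule 5 fails.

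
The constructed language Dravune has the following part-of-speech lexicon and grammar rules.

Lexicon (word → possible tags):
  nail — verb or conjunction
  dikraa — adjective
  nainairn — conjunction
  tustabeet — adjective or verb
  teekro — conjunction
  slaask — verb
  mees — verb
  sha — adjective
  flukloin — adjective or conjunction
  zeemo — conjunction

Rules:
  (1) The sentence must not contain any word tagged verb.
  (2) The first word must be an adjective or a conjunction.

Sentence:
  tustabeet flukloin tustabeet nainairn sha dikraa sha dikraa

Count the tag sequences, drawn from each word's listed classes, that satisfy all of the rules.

2

Candidates per position — 1:tustabeet {adjective,verb}; 2:flukloin {adjective,conjunction}; 3:tustabeet {adjective,verb}; 4:nainairn {conjunction}; 5:sha {adjective}; 6:dikraa {adjective}; 7:sha {adjective}; 8:dikraa {adjective}.
There are 8 candidate sequences in total.
The sequences that satisfy every rule: adjective adjective adjective conjunction adjective adjective adjective adjective; adjective conjunction adjective conjunction adjective adjective adjective adjective.
Count = 2.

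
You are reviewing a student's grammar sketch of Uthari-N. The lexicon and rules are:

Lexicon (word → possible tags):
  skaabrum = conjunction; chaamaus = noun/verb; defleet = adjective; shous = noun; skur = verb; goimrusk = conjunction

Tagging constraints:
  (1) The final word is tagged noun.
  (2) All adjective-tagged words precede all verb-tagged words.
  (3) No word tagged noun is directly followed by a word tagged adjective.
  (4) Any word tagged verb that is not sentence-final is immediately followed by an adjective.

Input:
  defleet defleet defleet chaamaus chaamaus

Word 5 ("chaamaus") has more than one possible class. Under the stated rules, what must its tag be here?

Candidates per position — 1:defleet {adjective}; 2:defleet {adjective}; 3:defleet {adjective}; 4:chaamaus {noun,verb}; 5:chaamaus {noun,verb}.
Position 4: verb is ruled out by rule 4; that leaves noun.
Position 5: verb is ruled out by rule 1; that leaves noun.
So the tagging must be: adjective adjective adjective noun noun.
Check: rule 1 holds; rule 2 holds; rule 3 holds; rule 4 holds.

noun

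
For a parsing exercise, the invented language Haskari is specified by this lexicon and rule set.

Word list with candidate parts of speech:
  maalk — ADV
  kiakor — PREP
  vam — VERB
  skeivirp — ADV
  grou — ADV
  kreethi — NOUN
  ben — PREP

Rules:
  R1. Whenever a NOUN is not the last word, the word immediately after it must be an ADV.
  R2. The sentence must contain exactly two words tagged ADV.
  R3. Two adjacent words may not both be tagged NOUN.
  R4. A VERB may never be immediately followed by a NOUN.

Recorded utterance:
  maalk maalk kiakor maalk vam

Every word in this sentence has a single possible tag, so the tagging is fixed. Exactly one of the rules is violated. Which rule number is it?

Fixed tagging: ADV ADV PREP ADV VERB.
Rule check: R1 pass, R2 fail, R3 pass, R4 pass.
Only rule 2 fails.

2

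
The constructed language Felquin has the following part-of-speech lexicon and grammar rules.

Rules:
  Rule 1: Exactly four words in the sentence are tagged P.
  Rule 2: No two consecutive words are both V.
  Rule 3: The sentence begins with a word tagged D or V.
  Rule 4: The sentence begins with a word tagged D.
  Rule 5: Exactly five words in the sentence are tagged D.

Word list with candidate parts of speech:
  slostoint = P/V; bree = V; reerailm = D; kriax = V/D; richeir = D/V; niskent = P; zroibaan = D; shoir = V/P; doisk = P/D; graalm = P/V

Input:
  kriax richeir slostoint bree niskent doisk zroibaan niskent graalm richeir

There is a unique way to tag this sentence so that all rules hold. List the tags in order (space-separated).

Candidates per position — 1:kriax {V,D}; 2:richeir {D,V}; 3:slostoint {P,V}; 4:bree {V}; 5:niskent {P}; 6:doisk {P,D}; 7:zroibaan {D}; 8:niskent {P}; 9:graalm {P,V}; 10:richeir {D,V}.
At position 1, choosing V makes rule 4 impossible to satisfy; hence D.
At position 2, choosing V makes rule 5 impossible to satisfy; hence D.
At position 3, choosing V makes rule 2 impossible to satisfy; hence P.
At position 6, choosing P makes rule 5 impossible to satisfy; hence D.
At position 9, choosing V makes rule 1 impossible to satisfy; hence P.
At position 10, choosing V makes rule 5 impossible to satisfy; hence D.
So the tagging must be: D D P V P D D P P D.
Verifying each rule — rule 1 holds; rule 2 holds; rule 3 holds; rule 4 holds; rule 5 holds.

D D P V P D D P P D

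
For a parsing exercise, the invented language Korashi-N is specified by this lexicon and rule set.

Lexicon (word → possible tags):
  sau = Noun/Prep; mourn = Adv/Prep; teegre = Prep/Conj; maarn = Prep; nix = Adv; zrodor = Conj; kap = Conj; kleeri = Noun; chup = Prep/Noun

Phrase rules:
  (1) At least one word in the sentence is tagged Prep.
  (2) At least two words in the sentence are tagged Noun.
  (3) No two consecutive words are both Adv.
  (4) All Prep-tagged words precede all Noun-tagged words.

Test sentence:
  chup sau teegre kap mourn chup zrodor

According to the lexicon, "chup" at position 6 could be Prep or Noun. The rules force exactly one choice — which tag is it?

Candidates per position — 1:chup {Prep,Noun}; 2:sau {Noun,Prep}; 3:teegre {Prep,Conj}; 4:kap {Conj}; 5:mourn {Adv,Prep}; 6:chup {Prep,Noun}; 7:zrodor {Conj}.
Position 6: the remaining choice is settled jointly with positions 1, 2, 3, 5 — only Noun at position 6 is part of a tagging that satisfies every rule.
That leaves exactly one tagging: Prep Noun Conj Conj Adv Noun Conj.
Checking: rule 1 ✓; rule 2 ✓; rule 3 ✓; rule 4 ✓.

Noun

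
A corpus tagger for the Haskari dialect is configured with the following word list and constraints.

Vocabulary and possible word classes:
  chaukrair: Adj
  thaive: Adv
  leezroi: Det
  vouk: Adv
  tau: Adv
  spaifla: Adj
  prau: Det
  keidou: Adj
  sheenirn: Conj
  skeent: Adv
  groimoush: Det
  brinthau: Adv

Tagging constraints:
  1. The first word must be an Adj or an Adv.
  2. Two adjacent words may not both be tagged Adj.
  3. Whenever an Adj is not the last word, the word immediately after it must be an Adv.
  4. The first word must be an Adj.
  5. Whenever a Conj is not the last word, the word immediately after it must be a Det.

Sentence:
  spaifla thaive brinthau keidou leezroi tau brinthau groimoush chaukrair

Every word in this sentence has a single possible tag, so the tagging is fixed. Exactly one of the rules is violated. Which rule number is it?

3

Fixed tagging: Adj Adv Adv Adj Det Adv Adv Det Adj.
Rule check: R1 pass, R2 pass, R3 fail, R4 pass, R5 pass.
Only rule 3 fails.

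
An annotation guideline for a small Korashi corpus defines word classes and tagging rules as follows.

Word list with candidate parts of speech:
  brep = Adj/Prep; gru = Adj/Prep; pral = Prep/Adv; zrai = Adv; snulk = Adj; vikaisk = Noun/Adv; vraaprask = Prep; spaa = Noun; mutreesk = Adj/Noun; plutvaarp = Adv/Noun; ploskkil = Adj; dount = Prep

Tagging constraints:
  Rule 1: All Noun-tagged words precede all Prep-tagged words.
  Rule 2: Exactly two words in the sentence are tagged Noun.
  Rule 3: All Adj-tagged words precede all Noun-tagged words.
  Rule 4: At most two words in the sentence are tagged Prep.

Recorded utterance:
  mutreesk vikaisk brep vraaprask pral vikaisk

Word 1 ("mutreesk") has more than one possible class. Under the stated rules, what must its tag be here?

Noun

Candidates per position — 1:mutreesk {Adj,Noun}; 2:vikaisk {Noun,Adv}; 3:brep {Adj,Prep}; 4:vraaprask {Prep}; 5:pral {Prep,Adv}; 6:vikaisk {Noun,Adv}.
Position 6: tagging it Noun would leave rule 1 unsatisfiable, so it must be Adv.
Position 1: tagging it Adj would leave rule 2 unsatisfiable, so it must be Noun.
Position 2: tagging it Adv would leave rule 2 unsatisfiable, so it must be Noun.
Position 3: tagging it Adj would leave rule 3 unsatisfiable, so it must be Prep.
Position 5: tagging it Prep would leave rule 4 unsatisfiable, so it must be Adv.
The only consistent sequence is: Noun Noun Prep Prep Adv Adv.
Rule-by-rule: rule 1 ok; rule 2 ok; rule 3 ok; rule 4 ok.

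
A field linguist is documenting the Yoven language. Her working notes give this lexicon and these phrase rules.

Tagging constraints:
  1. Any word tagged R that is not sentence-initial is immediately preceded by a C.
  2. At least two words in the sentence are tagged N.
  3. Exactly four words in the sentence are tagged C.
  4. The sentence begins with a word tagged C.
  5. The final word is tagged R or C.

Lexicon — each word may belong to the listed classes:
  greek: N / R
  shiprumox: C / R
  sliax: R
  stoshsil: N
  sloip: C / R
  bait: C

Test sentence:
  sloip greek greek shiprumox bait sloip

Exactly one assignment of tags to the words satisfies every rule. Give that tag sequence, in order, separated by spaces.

C N N C C C

Candidates per position — 1:sloip {C,R}; 2:greek {N,R}; 3:greek {N,R}; 4:shiprumox {C,R}; 5:bait {C}; 6:sloip {C,R}.
Position 1: R is ruled out by rule 3; that leaves C.
Position 2: R is ruled out by rule 2; that leaves N.
Position 3: R is ruled out by rule 1; that leaves N.
Position 4: R is ruled out by rule 1; that leaves C.
Position 6: R is ruled out by rule 3; that leaves C.
So the tagging must be: C N N C C C.
Rule-by-rule: rule 1 holds; rule 2 holds; rule 3 holds; rule 4 holds; rule 5 holds.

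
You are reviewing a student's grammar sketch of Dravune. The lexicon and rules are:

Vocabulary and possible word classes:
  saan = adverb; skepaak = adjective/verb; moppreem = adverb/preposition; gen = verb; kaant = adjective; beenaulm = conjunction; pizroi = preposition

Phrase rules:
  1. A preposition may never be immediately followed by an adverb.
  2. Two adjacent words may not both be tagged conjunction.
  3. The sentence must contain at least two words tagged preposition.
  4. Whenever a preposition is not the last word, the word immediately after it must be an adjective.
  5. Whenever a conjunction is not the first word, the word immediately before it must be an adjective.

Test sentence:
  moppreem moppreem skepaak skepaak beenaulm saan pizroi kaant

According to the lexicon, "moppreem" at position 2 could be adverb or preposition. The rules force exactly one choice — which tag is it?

Candidates per position — 1:moppreem {adverb,preposition}; 2:moppreem {adverb,preposition}; 3:skepaak {adjective,verb}; 4:skepaak {adjective,verb}; 5:beenaulm {conjunction}; 6:saan {adverb}; 7:pizroi {preposition}; 8:kaant {adjective}.
Word 1 cannot be preposition — rule 4 would then fail for every completion. It is adverb.
Word 2 cannot be adverb — rule 3 would then fail for every completion. It is preposition.
Word 3 cannot be verb — rule 4 would then fail for every completion. It is adjective.
Word 4 cannot be verb — rule 5 would then fail for every completion. It is adjective.
That leaves exactly one tagging: adverb preposition adjective adjective conjunction adverb preposition adjective.
Check: rule 1 ok; rule 2 ok; rule 3 ok; rule 4 ok; rule 5 ok.

preposition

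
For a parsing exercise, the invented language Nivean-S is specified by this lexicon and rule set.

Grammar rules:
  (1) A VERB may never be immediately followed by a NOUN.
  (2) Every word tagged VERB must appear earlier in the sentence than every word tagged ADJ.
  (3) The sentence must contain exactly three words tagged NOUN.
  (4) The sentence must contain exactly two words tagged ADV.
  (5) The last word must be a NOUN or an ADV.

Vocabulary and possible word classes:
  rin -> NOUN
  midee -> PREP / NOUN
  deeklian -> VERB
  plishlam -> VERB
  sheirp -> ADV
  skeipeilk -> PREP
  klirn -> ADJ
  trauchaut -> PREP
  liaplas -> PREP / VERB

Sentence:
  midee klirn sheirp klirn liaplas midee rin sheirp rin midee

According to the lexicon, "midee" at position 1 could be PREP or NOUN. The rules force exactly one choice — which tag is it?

Candidates per position — 1:midee {PREP,NOUN}; 2:klirn {ADJ}; 3:sheirp {ADV}; 4:klirn {ADJ}; 5:liaplas {PREP,VERB}; 6:midee {PREP,NOUN}; 7:rin {NOUN}; 8:sheirp {ADV}; 9:rin {NOUN}; 10:midee {PREP,NOUN}.
If word 5 were VERB, no tagging could satisfy rule 2; so word 5 is PREP.
If word 10 were PREP, no tagging could satisfy rule 5; so word 10 is NOUN.
If word 1 were NOUN, no tagging could satisfy rule 3; so word 1 is PREP.
If word 6 were NOUN, no tagging could satisfy rule 3; so word 6 is PREP.
The unique satisfying tagging is: PREP ADJ ADV ADJ PREP PREP NOUN ADV NOUN NOUN.
Check: rule 1 holds; rule 2 holds; rule 3 holds; rule 4 holds; rule 5 holds.

PREP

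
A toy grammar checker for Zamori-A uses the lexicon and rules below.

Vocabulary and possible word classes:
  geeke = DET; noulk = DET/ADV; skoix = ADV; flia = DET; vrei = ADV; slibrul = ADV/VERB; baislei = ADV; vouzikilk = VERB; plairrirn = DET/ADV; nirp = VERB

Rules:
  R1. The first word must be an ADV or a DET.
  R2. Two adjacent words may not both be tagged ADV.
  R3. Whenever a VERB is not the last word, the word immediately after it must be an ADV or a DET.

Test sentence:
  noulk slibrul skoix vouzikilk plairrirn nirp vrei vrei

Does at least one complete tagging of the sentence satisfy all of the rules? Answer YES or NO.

NO

Candidates per position — 1:noulk {DET,ADV}; 2:slibrul {ADV,VERB}; 3:skoix {ADV}; 4:vouzikilk {VERB}; 5:plairrirn {DET,ADV}; 6:nirp {VERB}; 7:vrei {ADV}; 8:vrei {ADV}.
Rule 2 cannot be satisfied by any choice of tags from the lexicon.
So there is no consistent tagging.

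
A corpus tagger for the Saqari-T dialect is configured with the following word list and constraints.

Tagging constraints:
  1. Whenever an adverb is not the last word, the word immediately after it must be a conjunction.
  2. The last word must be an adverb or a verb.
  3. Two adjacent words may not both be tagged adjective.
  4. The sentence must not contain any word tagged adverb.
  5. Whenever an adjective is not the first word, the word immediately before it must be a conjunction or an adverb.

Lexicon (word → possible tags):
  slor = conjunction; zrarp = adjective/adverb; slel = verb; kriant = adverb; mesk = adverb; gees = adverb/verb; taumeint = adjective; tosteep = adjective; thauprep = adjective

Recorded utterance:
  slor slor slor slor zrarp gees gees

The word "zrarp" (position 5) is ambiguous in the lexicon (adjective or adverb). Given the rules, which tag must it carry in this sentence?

adjective

Candidates per position — 1:slor {conjunction}; 2:slor {conjunction}; 3:slor {conjunction}; 4:slor {conjunction}; 5:zrarp {adjective,adverb}; 6:gees {adverb,verb}; 7:gees {adverb,verb}.
At position 5, choosing adverb makes rule 1 impossible to satisfy; hence adjective.
At position 6, choosing adverb makes rule 1 impossible to satisfy; hence verb.
At position 7, choosing adverb makes rule 4 impossible to satisfy; hence verb.
The only consistent sequence is: conjunction conjunction conjunction conjunction adjective verb verb.
Checking: rule 1 satisfied; rule 2 satisfied; rule 3 satisfied; rule 4 satisfied; rule 5 satisfied.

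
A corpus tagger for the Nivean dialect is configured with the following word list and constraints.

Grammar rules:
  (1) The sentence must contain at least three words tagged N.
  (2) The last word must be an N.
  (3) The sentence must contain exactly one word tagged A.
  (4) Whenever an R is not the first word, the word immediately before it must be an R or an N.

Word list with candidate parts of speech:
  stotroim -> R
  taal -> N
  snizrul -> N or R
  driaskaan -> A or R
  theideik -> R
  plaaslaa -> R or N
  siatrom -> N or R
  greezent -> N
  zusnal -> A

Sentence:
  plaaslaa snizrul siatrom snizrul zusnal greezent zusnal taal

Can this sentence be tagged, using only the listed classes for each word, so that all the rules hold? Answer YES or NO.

Candidates per position — 1:plaaslaa {R,N}; 2:snizrul {N,R}; 3:siatrom {N,R}; 4:snizrul {N,R}; 5:zusnal {A}; 6:greezent {N}; 7:zusnal {A}; 8:taal {N}.
Rule 3 cannot be satisfied by any choice of tags from the lexicon.
So there is no consistent tagging.

NO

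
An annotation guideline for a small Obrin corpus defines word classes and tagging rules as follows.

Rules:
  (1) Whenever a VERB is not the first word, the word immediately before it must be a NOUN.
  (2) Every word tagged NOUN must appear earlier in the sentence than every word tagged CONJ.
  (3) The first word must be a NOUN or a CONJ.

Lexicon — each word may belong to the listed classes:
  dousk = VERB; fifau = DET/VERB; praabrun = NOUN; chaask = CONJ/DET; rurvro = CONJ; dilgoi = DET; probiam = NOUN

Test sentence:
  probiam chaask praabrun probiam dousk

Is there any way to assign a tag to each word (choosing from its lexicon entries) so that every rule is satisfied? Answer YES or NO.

YES

Candidates per position — 1:probiam {NOUN}; 2:chaask {CONJ,DET}; 3:praabrun {NOUN}; 4:probiam {NOUN}; 5:dousk {VERB}.
One satisfying assignment: NOUN DET NOUN NOUN VERB.
Verifying each rule — rule 1 ok; rule 2 ok; rule 3 ok.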